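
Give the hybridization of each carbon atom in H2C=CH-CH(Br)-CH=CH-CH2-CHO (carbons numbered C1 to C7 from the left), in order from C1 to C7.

C1 sp2, C2 sp2, C3 sp3, C4 sp2, C5 sp2, C6 sp3, C7 sp2

C1 has 3 σ bonds, plus one π bond: steric number 3 → sp2.
C2 is sp2: 3 σ bonds, plus one π bond, 3 electron-density regions.
C3 has 4 σ bonds: steric number 4 → sp3.
C4: 3 σ bonds, plus one π bond; 3 regions of electron density → sp2.
C5 is sp2: 3 σ bonds, plus one π bond, 3 electron-density regions.
C6 — 4 σ bonds. Steric number 4, so sp3.
C7 — 3 σ bonds, plus one π bond. Steric number 3, so sp2.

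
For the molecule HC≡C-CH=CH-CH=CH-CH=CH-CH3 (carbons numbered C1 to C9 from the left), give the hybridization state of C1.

C1 has 2 σ bonds, plus two π bonds: steric number 2 → sp.

sp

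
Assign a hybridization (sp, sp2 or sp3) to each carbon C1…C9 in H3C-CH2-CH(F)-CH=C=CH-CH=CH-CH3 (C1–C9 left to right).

C1 is sp3: 4 σ bonds, 4 electron-density regions.
C2 has 4 σ bonds: steric number 4 → sp3.
C3: 4 σ bonds; 4 regions of electron density → sp3.
C4 — 3 σ bonds, plus one π bond. Steric number 3, so sp2.
C5: 2 σ bonds, plus two π bonds; 2 regions of electron density → sp.
C6 carries 3 σ bonds, plus one π bond, giving a steric number of 3, so it is sp2.
C7 has 3 σ bonds, plus one π bond: steric number 3 → sp2.
C8 — 3 σ bonds, plus one π bond. Steric number 3, so sp2.
C9: 4 σ bonds; 4 regions of electron density → sp3.

C1 sp3, C2 sp3, C3 sp3, C4 sp2, C5 sp, C6 sp2, C7 sp2, C8 sp2, C9 sp3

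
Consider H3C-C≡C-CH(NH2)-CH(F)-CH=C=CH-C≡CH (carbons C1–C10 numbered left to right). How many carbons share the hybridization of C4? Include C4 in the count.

C4 is sp3 (only σ bonds).
C1: sp3 ✓
C2: sp
C3: sp
C4: sp3 ✓
C5: sp3 ✓
C6: sp2
C7: sp
C8: sp2
C9: sp
C10: sp
3 carbons are sp3.

3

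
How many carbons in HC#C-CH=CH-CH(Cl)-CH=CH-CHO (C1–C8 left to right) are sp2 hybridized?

C1: sp
C2: sp
C3: sp2 ✓
C4: sp2 ✓
C5: sp3
C6: sp2 ✓
C7: sp2 ✓
C8: sp2 ✓
C3, C4, C6, C7, C8 → 5 sp2 carbons.

5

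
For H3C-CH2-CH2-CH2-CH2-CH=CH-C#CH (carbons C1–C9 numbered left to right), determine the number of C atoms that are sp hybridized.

C1: sp3
C2: sp3
C3: sp3
C4: sp3
C5: sp3
C6: sp2
C7: sp2
C8: sp ✓
C9: sp ✓
C8, C9 → 2 sp carbons.

2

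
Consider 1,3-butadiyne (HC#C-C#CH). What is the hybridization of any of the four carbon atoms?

Every carbon is part of a C≡C triple bond: two σ regions → sp.

sp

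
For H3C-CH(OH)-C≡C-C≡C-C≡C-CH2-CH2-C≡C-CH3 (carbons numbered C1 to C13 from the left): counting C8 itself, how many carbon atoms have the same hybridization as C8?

8

C8 is sp (two π bonds).
C1: sp3
C2: sp3
C3: sp ✓
C4: sp ✓
C5: sp ✓
C6: sp ✓
C7: sp ✓
C8: sp ✓
C9: sp3
C10: sp3
C11: sp ✓
C12: sp ✓
C13: sp3
8 carbons are sp.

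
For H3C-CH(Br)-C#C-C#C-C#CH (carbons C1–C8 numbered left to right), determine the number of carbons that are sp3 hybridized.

2

C1: sp3 ✓
C2: sp3 ✓
C3: sp
C4: sp
C5: sp
C6: sp
C7: sp
C8: sp
C1, C2 → 2 sp3 carbons.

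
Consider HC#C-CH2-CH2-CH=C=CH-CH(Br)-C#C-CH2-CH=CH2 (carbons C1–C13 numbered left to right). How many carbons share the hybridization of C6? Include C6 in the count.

5

C6 is sp (two π bonds).
C1: sp ✓
C2: sp ✓
C3: sp3
C4: sp3
C5: sp2
C6: sp ✓
C7: sp2
C8: sp3
C9: sp ✓
C10: sp ✓
C11: sp3
C12: sp2
C13: sp2
5 carbons are sp.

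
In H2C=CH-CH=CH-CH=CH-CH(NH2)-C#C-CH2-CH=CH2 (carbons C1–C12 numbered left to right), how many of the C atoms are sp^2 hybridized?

8

C1: sp2 ✓
C2: sp2 ✓
C3: sp2 ✓
C4: sp2 ✓
C5: sp2 ✓
C6: sp2 ✓
C7: sp3
C8: sp
C9: sp
C10: sp3
C11: sp2 ✓
C12: sp2 ✓
C1, C2, C3, C4, C5, C6, C11, C12 → 8 sp2 carbons.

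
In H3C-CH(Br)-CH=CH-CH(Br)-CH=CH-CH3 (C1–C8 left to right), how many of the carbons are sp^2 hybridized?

4

C1: sp3
C2: sp3
C3: sp2 ✓
C4: sp2 ✓
C5: sp3
C6: sp2 ✓
C7: sp2 ✓
C8: sp3
C3, C4, C6, C7 → 4 sp2 carbons.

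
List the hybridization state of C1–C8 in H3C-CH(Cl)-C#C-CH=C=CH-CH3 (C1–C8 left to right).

C1 — 4 σ bonds. Steric number 4, so sp3.
C2 is sp3: 4 σ bonds, 4 electron-density regions.
C3: 2 σ bonds, plus two π bonds; 2 regions of electron density → sp.
C4: 2 σ bonds, plus two π bonds — 2 electron domains, sp.
C5 — 3 σ bonds, plus one π bond. Steric number 3, so sp2.
C6: 2 σ bonds, plus two π bonds — 2 electron domains, sp.
C7 carries 3 σ bonds, plus one π bond, giving a steric number of 3, so it is sp2.
C8 is sp3: 4 σ bonds, 4 electron-density regions.

C1 sp3, C2 sp3, C3 sp, C4 sp, C5 sp2, C6 sp, C7 sp2, C8 sp3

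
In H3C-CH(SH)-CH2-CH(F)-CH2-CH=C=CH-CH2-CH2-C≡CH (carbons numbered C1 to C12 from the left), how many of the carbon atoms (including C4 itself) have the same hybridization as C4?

C4 is sp3 (only σ bonds).
C1: sp3 ✓
C2: sp3 ✓
C3: sp3 ✓
C4: sp3 ✓
C5: sp3 ✓
C6: sp2
C7: sp
C8: sp2
C9: sp3 ✓
C10: sp3 ✓
C11: sp
C12: sp
7 carbons are sp3.

7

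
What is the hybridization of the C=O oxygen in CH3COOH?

The C=O oxygen (1 σ bond and 2 lone pairs, plus one π bond) has steric number 3: sp2.

sp2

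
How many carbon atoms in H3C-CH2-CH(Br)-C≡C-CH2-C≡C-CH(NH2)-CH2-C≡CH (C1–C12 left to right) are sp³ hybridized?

C1: sp3 ✓
C2: sp3 ✓
C3: sp3 ✓
C4: sp
C5: sp
C6: sp3 ✓
C7: sp
C8: sp
C9: sp3 ✓
C10: sp3 ✓
C11: sp
C12: sp
C1, C2, C3, C6, C9, C10 → 6 sp3 carbons.

6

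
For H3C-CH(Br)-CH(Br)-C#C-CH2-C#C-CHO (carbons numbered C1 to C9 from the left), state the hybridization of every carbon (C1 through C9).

C1 sp3, C2 sp3, C3 sp3, C4 sp, C5 sp, C6 sp3, C7 sp, C8 sp, C9 sp2

C1: 4 σ bonds; 4 regions of electron density → sp3.
C2 — 4 σ bonds. Steric number 4, so sp3.
C3 carries 4 σ bonds, giving a steric number of 4, so it is sp3.
C4 — 2 σ bonds, plus two π bonds. Steric number 2, so sp.
C5 (2 σ bonds, plus two π bonds) has steric number 2: sp.
C6: 4 σ bonds — 4 electron domains, sp3.
C7 has 2 σ bonds, plus two π bonds: steric number 2 → sp.
C8: 2 σ bonds, plus two π bonds; 2 regions of electron density → sp.
C9 carries 3 σ bonds, plus one π bond, giving a steric number of 3, so it is sp2.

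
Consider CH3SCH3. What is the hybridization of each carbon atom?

sp3

Each carbon atom carries 4 σ bonds, giving a steric number of 4, so it is sp3.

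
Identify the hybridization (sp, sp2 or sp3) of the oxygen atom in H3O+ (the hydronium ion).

Three σ bonds + one lone pair = steric number 4 → sp3.

sp³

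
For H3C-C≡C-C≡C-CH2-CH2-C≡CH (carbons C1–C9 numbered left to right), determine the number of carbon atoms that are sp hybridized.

C1: sp3
C2: sp ✓
C3: sp ✓
C4: sp ✓
C5: sp ✓
C6: sp3
C7: sp3
C8: sp ✓
C9: sp ✓
C2, C3, C4, C5, C8, C9 → 6 sp carbons.

6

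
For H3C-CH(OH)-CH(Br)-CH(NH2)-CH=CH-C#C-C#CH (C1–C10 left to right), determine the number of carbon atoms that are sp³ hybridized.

C1: sp3 ✓
C2: sp3 ✓
C3: sp3 ✓
C4: sp3 ✓
C5: sp2
C6: sp2
C7: sp
C8: sp
C9: sp
C10: sp
C1, C2, C3, C4 → 4 sp3 carbons.

4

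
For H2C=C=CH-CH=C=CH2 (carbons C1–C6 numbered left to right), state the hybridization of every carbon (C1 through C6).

C1 sp2, C2 sp, C3 sp2, C4 sp2, C5 sp, C6 sp2

C1 has 3 σ bonds, plus one π bond: steric number 3 → sp2.
C2 has 2 σ bonds, plus two π bonds: steric number 2 → sp.
C3 is sp2: 3 σ bonds, plus one π bond, 3 electron-density regions.
C4 — 3 σ bonds, plus one π bond. Steric number 3, so sp2.
C5 carries 2 σ bonds, plus two π bonds, giving a steric number of 2, so it is sp.
C6 has 3 σ bonds, plus one π bond: steric number 3 → sp2.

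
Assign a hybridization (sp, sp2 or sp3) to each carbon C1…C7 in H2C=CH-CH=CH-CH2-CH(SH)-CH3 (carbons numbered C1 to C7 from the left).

C1 (3 σ bonds, plus one π bond) has steric number 3: sp2.
C2: 3 σ bonds, plus one π bond; 3 regions of electron density → sp2.
C3 carries 3 σ bonds, plus one π bond, giving a steric number of 3, so it is sp2.
C4 carries 3 σ bonds, plus one π bond, giving a steric number of 3, so it is sp2.
C5: 4 σ bonds — 4 electron domains, sp3.
C6 has 4 σ bonds: steric number 4 → sp3.
C7 carries 4 σ bonds, giving a steric number of 4, so it is sp3.

C1 sp2, C2 sp2, C3 sp2, C4 sp2, C5 sp3, C6 sp3, C7 sp3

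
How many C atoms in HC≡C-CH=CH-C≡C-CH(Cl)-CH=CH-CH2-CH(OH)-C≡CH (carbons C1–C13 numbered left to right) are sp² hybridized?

C1: sp
C2: sp
C3: sp2 ✓
C4: sp2 ✓
C5: sp
C6: sp
C7: sp3
C8: sp2 ✓
C9: sp2 ✓
C10: sp3
C11: sp3
C12: sp
C13: sp
C3, C4, C8, C9 → 4 sp2 carbons.

4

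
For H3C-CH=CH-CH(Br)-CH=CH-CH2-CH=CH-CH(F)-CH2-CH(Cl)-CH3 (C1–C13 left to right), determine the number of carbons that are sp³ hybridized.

C1: sp3 ✓
C2: sp2
C3: sp2
C4: sp3 ✓
C5: sp2
C6: sp2
C7: sp3 ✓
C8: sp2
C9: sp2
C10: sp3 ✓
C11: sp3 ✓
C12: sp3 ✓
C13: sp3 ✓
C1, C4, C7, C10, C11, C12, C13 → 7 sp3 carbons.

7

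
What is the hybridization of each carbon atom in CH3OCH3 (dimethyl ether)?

sp^3

Each carbon atom carries 4 σ bonds, giving a steric number of 4, so it is sp3.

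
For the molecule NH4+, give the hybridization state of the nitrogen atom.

Four σ bonds, no lone pair → sp3, tetrahedral.

sp3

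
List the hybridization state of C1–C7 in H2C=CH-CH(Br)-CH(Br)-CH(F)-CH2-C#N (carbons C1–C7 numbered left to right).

C1 sp2, C2 sp2, C3 sp3, C4 sp3, C5 sp3, C6 sp3, C7 sp

C1: 3 σ bonds, plus one π bond; 3 regions of electron density → sp2.
C2 carries 3 σ bonds, plus one π bond, giving a steric number of 3, so it is sp2.
C3: 4 σ bonds — 4 electron domains, sp3.
C4 carries 4 σ bonds, giving a steric number of 4, so it is sp3.
C5 (4 σ bonds) has steric number 4: sp3.
C6 (4 σ bonds) has steric number 4: sp3.
C7 has 2 σ bonds, plus two π bonds: steric number 2 → sp.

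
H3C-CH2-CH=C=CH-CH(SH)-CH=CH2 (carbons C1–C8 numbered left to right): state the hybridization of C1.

sp^3

C1 (4 σ bonds) has steric number 4: sp3.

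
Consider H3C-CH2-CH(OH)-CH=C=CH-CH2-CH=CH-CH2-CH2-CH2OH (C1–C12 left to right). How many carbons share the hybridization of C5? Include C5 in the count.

1

C5 is sp (two π bonds).
C1: sp3
C2: sp3
C3: sp3
C4: sp2
C5: sp ✓
C6: sp2
C7: sp3
C8: sp2
C9: sp2
C10: sp3
C11: sp3
C12: sp3
1 carbon is sp.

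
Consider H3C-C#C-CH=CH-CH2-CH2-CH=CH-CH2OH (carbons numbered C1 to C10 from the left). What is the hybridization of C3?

C3 is sp: 2 σ bonds, plus two π bonds, 2 electron-density regions.

sp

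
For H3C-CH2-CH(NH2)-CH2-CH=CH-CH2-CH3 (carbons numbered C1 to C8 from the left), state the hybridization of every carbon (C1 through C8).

C1 sp3, C2 sp3, C3 sp3, C4 sp3, C5 sp2, C6 sp2, C7 sp3, C8 sp3

C1: 4 σ bonds; 4 regions of electron density → sp3.
C2 is sp3: 4 σ bonds, 4 electron-density regions.
C3: 4 σ bonds; 4 regions of electron density → sp3.
C4: 4 σ bonds; 4 regions of electron density → sp3.
C5 (3 σ bonds, plus one π bond) has steric number 3: sp2.
C6: 3 σ bonds, plus one π bond; 3 regions of electron density → sp2.
C7 carries 4 σ bonds, giving a steric number of 4, so it is sp3.
C8 — 4 σ bonds. Steric number 4, so sp3.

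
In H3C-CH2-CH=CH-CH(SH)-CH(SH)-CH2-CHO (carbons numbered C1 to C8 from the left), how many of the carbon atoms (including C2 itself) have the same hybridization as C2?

C2 is sp3 (only σ bonds).
C1: sp3 ✓
C2: sp3 ✓
C3: sp2
C4: sp2
C5: sp3 ✓
C6: sp3 ✓
C7: sp3 ✓
C8: sp2
5 carbons are sp3.

5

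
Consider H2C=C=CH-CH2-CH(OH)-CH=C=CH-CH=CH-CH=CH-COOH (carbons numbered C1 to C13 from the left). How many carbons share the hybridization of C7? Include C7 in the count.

C7 is sp (two π bonds).
C1: sp2
C2: sp ✓
C3: sp2
C4: sp3
C5: sp3
C6: sp2
C7: sp ✓
C8: sp2
C9: sp2
C10: sp2
C11: sp2
C12: sp2
C13: sp2
2 carbons are sp.

2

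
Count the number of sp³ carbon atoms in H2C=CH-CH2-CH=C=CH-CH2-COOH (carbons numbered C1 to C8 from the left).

C1: sp2
C2: sp2
C3: sp3 ✓
C4: sp2
C5: sp
C6: sp2
C7: sp3 ✓
C8: sp2
C3, C7 → 2 sp3 carbons.

2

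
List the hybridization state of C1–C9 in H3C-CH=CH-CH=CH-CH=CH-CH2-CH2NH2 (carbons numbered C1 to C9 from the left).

C1 sp3, C2 sp2, C3 sp2, C4 sp2, C5 sp2, C6 sp2, C7 sp2, C8 sp3, C9 sp3

C1: 4 σ bonds; 4 regions of electron density → sp3.
C2 is sp2: 3 σ bonds, plus one π bond, 3 electron-density regions.
C3: 3 σ bonds, plus one π bond; 3 regions of electron density → sp2.
C4: 3 σ bonds, plus one π bond — 3 electron domains, sp2.
C5: 3 σ bonds, plus one π bond; 3 regions of electron density → sp2.
C6 (3 σ bonds, plus one π bond) has steric number 3: sp2.
C7 — 3 σ bonds, plus one π bond. Steric number 3, so sp2.
C8 has 4 σ bonds: steric number 4 → sp3.
C9 (4 σ bonds) has steric number 4: sp3.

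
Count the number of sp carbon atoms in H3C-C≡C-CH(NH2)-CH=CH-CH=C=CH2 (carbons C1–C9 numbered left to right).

C1: sp3
C2: sp ✓
C3: sp ✓
C4: sp3
C5: sp2
C6: sp2
C7: sp2
C8: sp ✓
C9: sp2
C2, C3, C8 → 3 sp carbons.

3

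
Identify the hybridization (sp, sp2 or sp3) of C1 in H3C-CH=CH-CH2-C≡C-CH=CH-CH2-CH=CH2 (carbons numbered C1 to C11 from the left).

C1: 4 σ bonds; 4 regions of electron density → sp3.

sp³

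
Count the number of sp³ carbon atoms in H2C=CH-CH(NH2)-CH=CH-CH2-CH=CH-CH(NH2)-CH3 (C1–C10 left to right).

4

C1: sp2
C2: sp2
C3: sp3 ✓
C4: sp2
C5: sp2
C6: sp3 ✓
C7: sp2
C8: sp2
C9: sp3 ✓
C10: sp3 ✓
C3, C6, C9, C10 → 4 sp3 carbons.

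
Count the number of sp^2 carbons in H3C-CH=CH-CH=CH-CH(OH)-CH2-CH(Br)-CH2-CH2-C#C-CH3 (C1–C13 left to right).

C1: sp3
C2: sp2 ✓
C3: sp2 ✓
C4: sp2 ✓
C5: sp2 ✓
C6: sp3
C7: sp3
C8: sp3
C9: sp3
C10: sp3
C11: sp
C12: sp
C13: sp3
C2, C3, C4, C5 → 4 sp2 carbons.

4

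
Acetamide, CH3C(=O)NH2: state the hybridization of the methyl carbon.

The methyl carbon — 4 σ bonds. Steric number 4, so sp3.

sp^3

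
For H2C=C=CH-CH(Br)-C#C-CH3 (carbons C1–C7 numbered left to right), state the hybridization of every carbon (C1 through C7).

C1 sp2, C2 sp, C3 sp2, C4 sp3, C5 sp, C6 sp, C7 sp3

C1 has 3 σ bonds, plus one π bond: steric number 3 → sp2.
C2 has 2 σ bonds, plus two π bonds: steric number 2 → sp.
C3 carries 3 σ bonds, plus one π bond, giving a steric number of 3, so it is sp2.
C4 — 4 σ bonds. Steric number 4, so sp3.
C5 — 2 σ bonds, plus two π bonds. Steric number 2, so sp.
C6 has 2 σ bonds, plus two π bonds: steric number 2 → sp.
C7 (4 σ bonds) has steric number 4: sp3.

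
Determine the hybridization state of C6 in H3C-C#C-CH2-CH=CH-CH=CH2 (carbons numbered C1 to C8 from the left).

C6 (3 σ bonds, plus one π bond) has steric number 3: sp2.

sp2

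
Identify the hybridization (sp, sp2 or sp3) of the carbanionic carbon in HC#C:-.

One σ bond + one lone pair = steric number 2 → sp.

sp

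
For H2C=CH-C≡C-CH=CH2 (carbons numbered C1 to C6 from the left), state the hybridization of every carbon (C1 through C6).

C1 has 3 σ bonds, plus one π bond: steric number 3 → sp2.
C2 is sp2: 3 σ bonds, plus one π bond, 3 electron-density regions.
C3 carries 2 σ bonds, plus two π bonds, giving a steric number of 2, so it is sp.
C4 (2 σ bonds, plus two π bonds) has steric number 2: sp.
C5: 3 σ bonds, plus one π bond — 3 electron domains, sp2.
C6 — 3 σ bonds, plus one π bond. Steric number 3, so sp2.

C1 sp2, C2 sp2, C3 sp, C4 sp, C5 sp2, C6 sp2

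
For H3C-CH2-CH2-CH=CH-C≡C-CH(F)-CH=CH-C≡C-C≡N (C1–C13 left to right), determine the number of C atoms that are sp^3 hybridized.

C1: sp3 ✓
C2: sp3 ✓
C3: sp3 ✓
C4: sp2
C5: sp2
C6: sp
C7: sp
C8: sp3 ✓
C9: sp2
C10: sp2
C11: sp
C12: sp
C13: sp
C1, C2, C3, C8 → 4 sp3 carbons.

4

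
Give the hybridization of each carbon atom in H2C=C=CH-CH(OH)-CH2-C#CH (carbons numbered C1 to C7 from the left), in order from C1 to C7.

C1: 3 σ bonds, plus one π bond; 3 regions of electron density → sp2.
C2 (2 σ bonds, plus two π bonds) has steric number 2: sp.
C3 (3 σ bonds, plus one π bond) has steric number 3: sp2.
C4 (4 σ bonds) has steric number 4: sp3.
C5: 4 σ bonds; 4 regions of electron density → sp3.
C6: 2 σ bonds, plus two π bonds; 2 regions of electron density → sp.
C7 — 2 σ bonds, plus two π bonds. Steric number 2, so sp.

C1 sp2, C2 sp, C3 sp2, C4 sp3, C5 sp3, C6 sp, C7 sp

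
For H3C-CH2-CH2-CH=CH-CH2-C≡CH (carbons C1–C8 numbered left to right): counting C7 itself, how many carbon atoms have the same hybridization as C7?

C7 is sp (two π bonds).
C1: sp3
C2: sp3
C3: sp3
C4: sp2
C5: sp2
C6: sp3
C7: sp ✓
C8: sp ✓
2 carbons are sp.

2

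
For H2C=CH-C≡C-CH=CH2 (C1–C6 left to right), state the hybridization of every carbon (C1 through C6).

C1 sp2, C2 sp2, C3 sp, C4 sp, C5 sp2, C6 sp2

C1 has 3 σ bonds, plus one π bond: steric number 3 → sp2.
C2: 3 σ bonds, plus one π bond; 3 regions of electron density → sp2.
C3: 2 σ bonds, plus two π bonds; 2 regions of electron density → sp.
C4: 2 σ bonds, plus two π bonds — 2 electron domains, sp.
C5: 3 σ bonds, plus one π bond; 3 regions of electron density → sp2.
C6 (3 σ bonds, plus one π bond) has steric number 3: sp2.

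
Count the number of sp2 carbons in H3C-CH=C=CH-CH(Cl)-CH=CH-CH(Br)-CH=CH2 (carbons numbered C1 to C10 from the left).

6

C1: sp3
C2: sp2 ✓
C3: sp
C4: sp2 ✓
C5: sp3
C6: sp2 ✓
C7: sp2 ✓
C8: sp3
C9: sp2 ✓
C10: sp2 ✓
C2, C4, C6, C7, C9, C10 → 6 sp2 carbons.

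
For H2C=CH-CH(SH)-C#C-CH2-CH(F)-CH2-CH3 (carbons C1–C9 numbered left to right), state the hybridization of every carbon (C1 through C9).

C1 sp2, C2 sp2, C3 sp3, C4 sp, C5 sp, C6 sp3, C7 sp3, C8 sp3, C9 sp3

C1: 3 σ bonds, plus one π bond; 3 regions of electron density → sp2.
C2 — 3 σ bonds, plus one π bond. Steric number 3, so sp2.
C3 has 4 σ bonds: steric number 4 → sp3.
C4: 2 σ bonds, plus two π bonds; 2 regions of electron density → sp.
C5: 2 σ bonds, plus two π bonds; 2 regions of electron density → sp.
C6 has 4 σ bonds: steric number 4 → sp3.
C7: 4 σ bonds — 4 electron domains, sp3.
C8 is sp3: 4 σ bonds, 4 electron-density regions.
C9 (4 σ bonds) has steric number 4: sp3.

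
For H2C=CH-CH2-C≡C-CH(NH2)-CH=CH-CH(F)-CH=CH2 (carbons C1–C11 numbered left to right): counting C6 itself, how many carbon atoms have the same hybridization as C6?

3

C6 is sp3 (only σ bonds).
C1: sp2
C2: sp2
C3: sp3 ✓
C4: sp
C5: sp
C6: sp3 ✓
C7: sp2
C8: sp2
C9: sp3 ✓
C10: sp2
C11: sp2
3 carbons are sp3.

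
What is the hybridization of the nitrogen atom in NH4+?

Four σ bonds, no lone pair → sp3, tetrahedral.

sp^3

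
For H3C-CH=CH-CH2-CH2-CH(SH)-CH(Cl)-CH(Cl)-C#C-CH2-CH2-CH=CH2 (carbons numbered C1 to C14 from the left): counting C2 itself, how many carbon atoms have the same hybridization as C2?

C2 is sp2 (one π bond).
C1: sp3
C2: sp2 ✓
C3: sp2 ✓
C4: sp3
C5: sp3
C6: sp3
C7: sp3
C8: sp3
C9: sp
C10: sp
C11: sp3
C12: sp3
C13: sp2 ✓
C14: sp2 ✓
4 carbons are sp2.

4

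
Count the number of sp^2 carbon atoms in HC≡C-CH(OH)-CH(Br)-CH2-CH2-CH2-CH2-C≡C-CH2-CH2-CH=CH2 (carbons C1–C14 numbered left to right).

C1: sp
C2: sp
C3: sp3
C4: sp3
C5: sp3
C6: sp3
C7: sp3
C8: sp3
C9: sp
C10: sp
C11: sp3
C12: sp3
C13: sp2 ✓
C14: sp2 ✓
C13, C14 → 2 sp2 carbons.

2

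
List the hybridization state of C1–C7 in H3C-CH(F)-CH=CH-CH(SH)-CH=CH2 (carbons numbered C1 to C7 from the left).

C1 sp3, C2 sp3, C3 sp2, C4 sp2, C5 sp3, C6 sp2, C7 sp2

C1 — 4 σ bonds. Steric number 4, so sp3.
C2 (4 σ bonds) has steric number 4: sp3.
C3: 3 σ bonds, plus one π bond — 3 electron domains, sp2.
C4 has 3 σ bonds, plus one π bond: steric number 3 → sp2.
C5: 4 σ bonds; 4 regions of electron density → sp3.
C6 (3 σ bonds, plus one π bond) has steric number 3: sp2.
C7: 3 σ bonds, plus one π bond — 3 electron domains, sp2.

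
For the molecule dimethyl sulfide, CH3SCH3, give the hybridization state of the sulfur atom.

The sulfur atom: 2 σ bonds and 2 lone pairs — 4 electron domains, sp3.

sp3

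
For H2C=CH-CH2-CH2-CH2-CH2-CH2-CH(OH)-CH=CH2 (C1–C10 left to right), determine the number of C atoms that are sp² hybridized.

C1: sp2 ✓
C2: sp2 ✓
C3: sp3
C4: sp3
C5: sp3
C6: sp3
C7: sp3
C8: sp3
C9: sp2 ✓
C10: sp2 ✓
C1, C2, C9, C10 → 4 sp2 carbons.

4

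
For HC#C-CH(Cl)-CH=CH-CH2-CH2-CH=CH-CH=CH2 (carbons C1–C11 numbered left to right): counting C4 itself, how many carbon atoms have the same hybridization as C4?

C4 is sp2 (one π bond).
C1: sp
C2: sp
C3: sp3
C4: sp2 ✓
C5: sp2 ✓
C6: sp3
C7: sp3
C8: sp2 ✓
C9: sp2 ✓
C10: sp2 ✓
C11: sp2 ✓
6 carbons are sp2.

6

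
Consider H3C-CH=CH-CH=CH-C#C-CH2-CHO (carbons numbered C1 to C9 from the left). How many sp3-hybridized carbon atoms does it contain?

2

C1: sp3 ✓
C2: sp2
C3: sp2
C4: sp2
C5: sp2
C6: sp
C7: sp
C8: sp3 ✓
C9: sp2
C1, C8 → 2 sp3 carbons.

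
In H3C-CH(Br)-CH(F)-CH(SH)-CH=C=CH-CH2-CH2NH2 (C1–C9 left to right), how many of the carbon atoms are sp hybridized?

C1: sp3
C2: sp3
C3: sp3
C4: sp3
C5: sp2
C6: sp ✓
C7: sp2
C8: sp3
C9: sp3
C6 → 1 sp carbon.

1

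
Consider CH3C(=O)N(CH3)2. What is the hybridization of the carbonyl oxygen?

sp²

The carbonyl oxygen (1 σ bond and 2 lone pairs, plus one π bond) has steric number 3: sp2.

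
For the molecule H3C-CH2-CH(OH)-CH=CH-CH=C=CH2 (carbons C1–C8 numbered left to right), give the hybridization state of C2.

sp³

C2: 4 σ bonds; 4 regions of electron density → sp3.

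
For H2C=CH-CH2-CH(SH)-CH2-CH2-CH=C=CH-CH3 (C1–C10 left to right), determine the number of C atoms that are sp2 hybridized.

4

C1: sp2 ✓
C2: sp2 ✓
C3: sp3
C4: sp3
C5: sp3
C6: sp3
C7: sp2 ✓
C8: sp
C9: sp2 ✓
C10: sp3
C1, C2, C7, C9 → 4 sp2 carbons.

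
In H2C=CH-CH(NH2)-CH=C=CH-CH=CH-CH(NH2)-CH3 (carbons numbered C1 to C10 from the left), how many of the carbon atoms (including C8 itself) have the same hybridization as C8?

C8 is sp2 (one π bond).
C1: sp2 ✓
C2: sp2 ✓
C3: sp3
C4: sp2 ✓
C5: sp
C6: sp2 ✓
C7: sp2 ✓
C8: sp2 ✓
C9: sp3
C10: sp3
6 carbons are sp2.

6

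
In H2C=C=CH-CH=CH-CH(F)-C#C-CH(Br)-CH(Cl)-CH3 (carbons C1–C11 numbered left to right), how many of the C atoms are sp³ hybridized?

C1: sp2
C2: sp
C3: sp2
C4: sp2
C5: sp2
C6: sp3 ✓
C7: sp
C8: sp
C9: sp3 ✓
C10: sp3 ✓
C11: sp3 ✓
C6, C9, C10, C11 → 4 sp3 carbons.

4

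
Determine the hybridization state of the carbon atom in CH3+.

Three σ bonds to H, empty p orbital → sp2, trigonal planar.

sp2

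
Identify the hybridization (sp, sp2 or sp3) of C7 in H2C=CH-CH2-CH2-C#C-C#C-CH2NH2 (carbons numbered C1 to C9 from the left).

sp

C7 carries 2 σ bonds, plus two π bonds, giving a steric number of 2, so it is sp.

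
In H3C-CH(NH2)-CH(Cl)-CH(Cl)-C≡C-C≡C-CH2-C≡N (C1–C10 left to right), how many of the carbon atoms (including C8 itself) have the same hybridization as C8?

5

C8 is sp (two π bonds).
C1: sp3
C2: sp3
C3: sp3
C4: sp3
C5: sp ✓
C6: sp ✓
C7: sp ✓
C8: sp ✓
C9: sp3
C10: sp ✓
5 carbons are sp.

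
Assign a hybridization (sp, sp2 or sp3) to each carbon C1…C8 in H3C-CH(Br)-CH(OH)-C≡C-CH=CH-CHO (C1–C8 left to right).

C1: 4 σ bonds — 4 electron domains, sp3.
C2: 4 σ bonds; 4 regions of electron density → sp3.
C3 — 4 σ bonds. Steric number 4, so sp3.
C4 is sp: 2 σ bonds, plus two π bonds, 2 electron-density regions.
C5 — 2 σ bonds, plus two π bonds. Steric number 2, so sp.
C6 carries 3 σ bonds, plus one π bond, giving a steric number of 3, so it is sp2.
C7 is sp2: 3 σ bonds, plus one π bond, 3 electron-density regions.
C8: 3 σ bonds, plus one π bond; 3 regions of electron density → sp2.

C1 sp3, C2 sp3, C3 sp3, C4 sp, C5 sp, C6 sp2, C7 sp2, C8 sp2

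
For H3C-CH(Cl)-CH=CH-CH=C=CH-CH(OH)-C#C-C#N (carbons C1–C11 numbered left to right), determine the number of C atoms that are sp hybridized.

C1: sp3
C2: sp3
C3: sp2
C4: sp2
C5: sp2
C6: sp ✓
C7: sp2
C8: sp3
C9: sp ✓
C10: sp ✓
C11: sp ✓
C6, C9, C10, C11 → 4 sp carbons.

4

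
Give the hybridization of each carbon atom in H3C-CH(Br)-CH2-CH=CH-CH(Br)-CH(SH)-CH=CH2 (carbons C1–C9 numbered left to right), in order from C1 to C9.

C1 sp3, C2 sp3, C3 sp3, C4 sp2, C5 sp2, C6 sp3, C7 sp3, C8 sp2, C9 sp2

C1: 4 σ bonds — 4 electron domains, sp3.
C2 (4 σ bonds) has steric number 4: sp3.
C3 (4 σ bonds) has steric number 4: sp3.
C4 is sp2: 3 σ bonds, plus one π bond, 3 electron-density regions.
C5 has 3 σ bonds, plus one π bond: steric number 3 → sp2.
C6: 4 σ bonds — 4 electron domains, sp3.
C7 is sp3: 4 σ bonds, 4 electron-density regions.
C8 has 3 σ bonds, plus one π bond: steric number 3 → sp2.
C9 (3 σ bonds, plus one π bond) has steric number 3: sp2.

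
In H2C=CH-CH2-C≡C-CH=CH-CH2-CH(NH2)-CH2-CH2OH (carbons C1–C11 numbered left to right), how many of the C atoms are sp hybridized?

2

C1: sp2
C2: sp2
C3: sp3
C4: sp ✓
C5: sp ✓
C6: sp2
C7: sp2
C8: sp3
C9: sp3
C10: sp3
C11: sp3
C4, C5 → 2 sp carbons.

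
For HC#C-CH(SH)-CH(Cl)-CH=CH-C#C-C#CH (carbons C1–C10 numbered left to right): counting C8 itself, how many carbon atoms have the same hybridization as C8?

6

C8 is sp (two π bonds).
C1: sp ✓
C2: sp ✓
C3: sp3
C4: sp3
C5: sp2
C6: sp2
C7: sp ✓
C8: sp ✓
C9: sp ✓
C10: sp ✓
6 carbons are sp.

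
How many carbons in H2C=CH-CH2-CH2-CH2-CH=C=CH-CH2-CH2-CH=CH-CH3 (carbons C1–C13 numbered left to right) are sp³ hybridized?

6

C1: sp2
C2: sp2
C3: sp3 ✓
C4: sp3 ✓
C5: sp3 ✓
C6: sp2
C7: sp
C8: sp2
C9: sp3 ✓
C10: sp3 ✓
C11: sp2
C12: sp2
C13: sp3 ✓
C3, C4, C5, C9, C10, C13 → 6 sp3 carbons.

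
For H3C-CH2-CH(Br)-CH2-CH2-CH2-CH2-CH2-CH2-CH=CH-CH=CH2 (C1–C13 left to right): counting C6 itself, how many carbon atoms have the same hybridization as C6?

9

C6 is sp3 (only σ bonds).
C1: sp3 ✓
C2: sp3 ✓
C3: sp3 ✓
C4: sp3 ✓
C5: sp3 ✓
C6: sp3 ✓
C7: sp3 ✓
C8: sp3 ✓
C9: sp3 ✓
C10: sp2
C11: sp2
C12: sp2
C13: sp2
9 carbons are sp3.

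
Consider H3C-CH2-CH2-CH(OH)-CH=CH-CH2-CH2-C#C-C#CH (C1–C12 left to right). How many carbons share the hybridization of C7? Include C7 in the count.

C7 is sp3 (only σ bonds).
C1: sp3 ✓
C2: sp3 ✓
C3: sp3 ✓
C4: sp3 ✓
C5: sp2
C6: sp2
C7: sp3 ✓
C8: sp3 ✓
C9: sp
C10: sp
C11: sp
C12: sp
6 carbons are sp3.

6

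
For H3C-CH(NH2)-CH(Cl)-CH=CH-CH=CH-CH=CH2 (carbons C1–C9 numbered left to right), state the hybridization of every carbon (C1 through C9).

C1 sp3, C2 sp3, C3 sp3, C4 sp2, C5 sp2, C6 sp2, C7 sp2, C8 sp2, C9 sp2

C1 (4 σ bonds) has steric number 4: sp3.
C2: 4 σ bonds; 4 regions of electron density → sp3.
C3 (4 σ bonds) has steric number 4: sp3.
C4 — 3 σ bonds, plus one π bond. Steric number 3, so sp2.
C5 has 3 σ bonds, plus one π bond: steric number 3 → sp2.
C6: 3 σ bonds, plus one π bond; 3 regions of electron density → sp2.
C7 is sp2: 3 σ bonds, plus one π bond, 3 electron-density regions.
C8 — 3 σ bonds, plus one π bond. Steric number 3, so sp2.
C9 (3 σ bonds, plus one π bond) has steric number 3: sp2.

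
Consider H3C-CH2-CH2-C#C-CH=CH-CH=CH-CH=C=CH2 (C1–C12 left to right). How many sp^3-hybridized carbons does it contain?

3

C1: sp3 ✓
C2: sp3 ✓
C3: sp3 ✓
C4: sp
C5: sp
C6: sp2
C7: sp2
C8: sp2
C9: sp2
C10: sp2
C11: sp
C12: sp2
C1, C2, C3 → 3 sp3 carbons.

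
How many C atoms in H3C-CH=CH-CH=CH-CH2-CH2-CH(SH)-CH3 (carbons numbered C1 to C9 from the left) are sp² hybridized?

4

C1: sp3
C2: sp2 ✓
C3: sp2 ✓
C4: sp2 ✓
C5: sp2 ✓
C6: sp3
C7: sp3
C8: sp3
C9: sp3
C2, C3, C4, C5 → 4 sp2 carbons.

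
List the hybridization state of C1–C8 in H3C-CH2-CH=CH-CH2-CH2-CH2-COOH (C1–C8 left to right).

C1 sp3, C2 sp3, C3 sp2, C4 sp2, C5 sp3, C6 sp3, C7 sp3, C8 sp2

C1 carries 4 σ bonds, giving a steric number of 4, so it is sp3.
C2 carries 4 σ bonds, giving a steric number of 4, so it is sp3.
C3 (3 σ bonds, plus one π bond) has steric number 3: sp2.
C4 carries 3 σ bonds, plus one π bond, giving a steric number of 3, so it is sp2.
C5 — 4 σ bonds. Steric number 4, so sp3.
C6: 4 σ bonds — 4 electron domains, sp3.
C7 (4 σ bonds) has steric number 4: sp3.
C8 — 3 σ bonds, plus one π bond. Steric number 3, so sp2.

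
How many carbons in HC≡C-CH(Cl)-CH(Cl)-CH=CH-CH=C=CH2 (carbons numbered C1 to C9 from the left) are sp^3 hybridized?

2

C1: sp
C2: sp
C3: sp3 ✓
C4: sp3 ✓
C5: sp2
C6: sp2
C7: sp2
C8: sp
C9: sp2
C3, C4 → 2 sp3 carbons.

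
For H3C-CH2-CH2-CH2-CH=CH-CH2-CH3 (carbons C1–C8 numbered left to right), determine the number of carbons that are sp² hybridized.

C1: sp3
C2: sp3
C3: sp3
C4: sp3
C5: sp2 ✓
C6: sp2 ✓
C7: sp3
C8: sp3
C5, C6 → 2 sp2 carbons.

2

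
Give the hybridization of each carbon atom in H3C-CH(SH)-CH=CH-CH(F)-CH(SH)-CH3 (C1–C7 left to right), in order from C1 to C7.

C1 sp3, C2 sp3, C3 sp2, C4 sp2, C5 sp3, C6 sp3, C7 sp3

C1 (4 σ bonds) has steric number 4: sp3.
C2 is sp3: 4 σ bonds, 4 electron-density regions.
C3 has 3 σ bonds, plus one π bond: steric number 3 → sp2.
C4 has 3 σ bonds, plus one π bond: steric number 3 → sp2.
C5 is sp3: 4 σ bonds, 4 electron-density regions.
C6: 4 σ bonds — 4 electron domains, sp3.
C7 is sp3: 4 σ bonds, 4 electron-density regions.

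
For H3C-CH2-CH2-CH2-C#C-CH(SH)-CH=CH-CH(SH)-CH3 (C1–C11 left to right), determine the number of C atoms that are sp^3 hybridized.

C1: sp3 ✓
C2: sp3 ✓
C3: sp3 ✓
C4: sp3 ✓
C5: sp
C6: sp
C7: sp3 ✓
C8: sp2
C9: sp2
C10: sp3 ✓
C11: sp3 ✓
C1, C2, C3, C4, C7, C10, C11 → 7 sp3 carbons.

7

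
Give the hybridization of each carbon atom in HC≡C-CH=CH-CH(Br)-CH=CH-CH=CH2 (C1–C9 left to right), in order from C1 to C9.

C1: 2 σ bonds, plus two π bonds — 2 electron domains, sp.
C2: 2 σ bonds, plus two π bonds; 2 regions of electron density → sp.
C3 — 3 σ bonds, plus one π bond. Steric number 3, so sp2.
C4 (3 σ bonds, plus one π bond) has steric number 3: sp2.
C5 (4 σ bonds) has steric number 4: sp3.
C6 is sp2: 3 σ bonds, plus one π bond, 3 electron-density regions.
C7: 3 σ bonds, plus one π bond — 3 electron domains, sp2.
C8 (3 σ bonds, plus one π bond) has steric number 3: sp2.
C9: 3 σ bonds, plus one π bond — 3 electron domains, sp2.

C1 sp, C2 sp, C3 sp2, C4 sp2, C5 sp3, C6 sp2, C7 sp2, C8 sp2, C9 sp2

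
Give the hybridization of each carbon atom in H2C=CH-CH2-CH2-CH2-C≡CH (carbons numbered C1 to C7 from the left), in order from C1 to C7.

C1 sp2, C2 sp2, C3 sp3, C4 sp3, C5 sp3, C6 sp, C7 sp

C1 (3 σ bonds, plus one π bond) has steric number 3: sp2.
C2 — 3 σ bonds, plus one π bond. Steric number 3, so sp2.
C3 has 4 σ bonds: steric number 4 → sp3.
C4 (4 σ bonds) has steric number 4: sp3.
C5: 4 σ bonds; 4 regions of electron density → sp3.
C6: 2 σ bonds, plus two π bonds; 2 regions of electron density → sp.
C7: 2 σ bonds, plus two π bonds; 2 regions of electron density → sp.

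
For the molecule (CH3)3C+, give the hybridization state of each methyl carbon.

sp^3

Each methyl carbon — 4 σ bonds. Steric number 4, so sp3.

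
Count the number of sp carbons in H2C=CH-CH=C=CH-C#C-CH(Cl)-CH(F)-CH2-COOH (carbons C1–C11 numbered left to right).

C1: sp2
C2: sp2
C3: sp2
C4: sp ✓
C5: sp2
C6: sp ✓
C7: sp ✓
C8: sp3
C9: sp3
C10: sp3
C11: sp2
C4, C6, C7 → 3 sp carbons.

3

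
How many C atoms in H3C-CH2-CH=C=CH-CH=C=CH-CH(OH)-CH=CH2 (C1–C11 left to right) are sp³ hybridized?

3

C1: sp3 ✓
C2: sp3 ✓
C3: sp2
C4: sp
C5: sp2
C6: sp2
C7: sp
C8: sp2
C9: sp3 ✓
C10: sp2
C11: sp2
C1, C2, C9 → 3 sp3 carbons.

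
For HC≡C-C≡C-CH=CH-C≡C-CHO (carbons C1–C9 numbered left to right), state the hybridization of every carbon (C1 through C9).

C1 carries 2 σ bonds, plus two π bonds, giving a steric number of 2, so it is sp.
C2 carries 2 σ bonds, plus two π bonds, giving a steric number of 2, so it is sp.
C3 carries 2 σ bonds, plus two π bonds, giving a steric number of 2, so it is sp.
C4 has 2 σ bonds, plus two π bonds: steric number 2 → sp.
C5 has 3 σ bonds, plus one π bond: steric number 3 → sp2.
C6 (3 σ bonds, plus one π bond) has steric number 3: sp2.
C7 has 2 σ bonds, plus two π bonds: steric number 2 → sp.
C8 carries 2 σ bonds, plus two π bonds, giving a steric number of 2, so it is sp.
C9 has 3 σ bonds, plus one π bond: steric number 3 → sp2.

C1 sp, C2 sp, C3 sp, C4 sp, C5 sp2, C6 sp2, C7 sp, C8 sp, C9 sp2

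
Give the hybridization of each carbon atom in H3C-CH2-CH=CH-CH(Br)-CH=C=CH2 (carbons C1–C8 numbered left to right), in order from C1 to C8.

C1: 4 σ bonds — 4 electron domains, sp3.
C2 has 4 σ bonds: steric number 4 → sp3.
C3: 3 σ bonds, plus one π bond; 3 regions of electron density → sp2.
C4 is sp2: 3 σ bonds, plus one π bond, 3 electron-density regions.
C5 (4 σ bonds) has steric number 4: sp3.
C6 carries 3 σ bonds, plus one π bond, giving a steric number of 3, so it is sp2.
C7 (2 σ bonds, plus two π bonds) has steric number 2: sp.
C8: 3 σ bonds, plus one π bond — 3 electron domains, sp2.

C1 sp3, C2 sp3, C3 sp2, C4 sp2, C5 sp3, C6 sp2, C7 sp, C8 sp2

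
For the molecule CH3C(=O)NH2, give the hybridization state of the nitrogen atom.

The nitrogen lone pair is delocalised into the carbonyl π system (amide resonance), so N is planar sp2 rather than the sp3 a naive steric count of 4 would suggest.

sp^2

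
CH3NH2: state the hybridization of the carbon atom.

sp^3

The carbon atom: 4 σ bonds; 4 regions of electron density → sp3.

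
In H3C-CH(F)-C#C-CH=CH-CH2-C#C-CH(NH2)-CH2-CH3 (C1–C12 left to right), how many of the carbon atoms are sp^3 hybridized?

6

C1: sp3 ✓
C2: sp3 ✓
C3: sp
C4: sp
C5: sp2
C6: sp2
C7: sp3 ✓
C8: sp
C9: sp
C10: sp3 ✓
C11: sp3 ✓
C12: sp3 ✓
C1, C2, C7, C10, C11, C12 → 6 sp3 carbons.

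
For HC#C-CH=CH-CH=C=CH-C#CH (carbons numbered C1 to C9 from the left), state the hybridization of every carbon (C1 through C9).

C1 carries 2 σ bonds, plus two π bonds, giving a steric number of 2, so it is sp.
C2: 2 σ bonds, plus two π bonds — 2 electron domains, sp.
C3 has 3 σ bonds, plus one π bond: steric number 3 → sp2.
C4: 3 σ bonds, plus one π bond; 3 regions of electron density → sp2.
C5 — 3 σ bonds, plus one π bond. Steric number 3, so sp2.
C6: 2 σ bonds, plus two π bonds; 2 regions of electron density → sp.
C7 carries 3 σ bonds, plus one π bond, giving a steric number of 3, so it is sp2.
C8 is sp: 2 σ bonds, plus two π bonds, 2 electron-density regions.
C9 has 2 σ bonds, plus two π bonds: steric number 2 → sp.

C1 sp, C2 sp, C3 sp2, C4 sp2, C5 sp2, C6 sp, C7 sp2, C8 sp, C9 sp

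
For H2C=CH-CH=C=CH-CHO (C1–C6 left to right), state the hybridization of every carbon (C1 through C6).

C1 sp2, C2 sp2, C3 sp2, C4 sp, C5 sp2, C6 sp2

C1 — 3 σ bonds, plus one π bond. Steric number 3, so sp2.
C2 (3 σ bonds, plus one π bond) has steric number 3: sp2.
C3: 3 σ bonds, plus one π bond — 3 electron domains, sp2.
C4 is sp: 2 σ bonds, plus two π bonds, 2 electron-density regions.
C5 carries 3 σ bonds, plus one π bond, giving a steric number of 3, so it is sp2.
C6 carries 3 σ bonds, plus one π bond, giving a steric number of 3, so it is sp2.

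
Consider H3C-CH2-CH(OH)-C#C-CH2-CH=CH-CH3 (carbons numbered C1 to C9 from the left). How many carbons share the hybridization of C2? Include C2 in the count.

C2 is sp3 (only σ bonds).
C1: sp3 ✓
C2: sp3 ✓
C3: sp3 ✓
C4: sp
C5: sp
C6: sp3 ✓
C7: sp2
C8: sp2
C9: sp3 ✓
5 carbons are sp3.

5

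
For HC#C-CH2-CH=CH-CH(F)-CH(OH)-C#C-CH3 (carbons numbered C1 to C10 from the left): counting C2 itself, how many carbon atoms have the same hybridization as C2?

C2 is sp (two π bonds).
C1: sp ✓
C2: sp ✓
C3: sp3
C4: sp2
C5: sp2
C6: sp3
C7: sp3
C8: sp ✓
C9: sp ✓
C10: sp3
4 carbons are sp.

4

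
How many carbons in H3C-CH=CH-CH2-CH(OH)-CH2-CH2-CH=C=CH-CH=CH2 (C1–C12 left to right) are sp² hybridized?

6

C1: sp3
C2: sp2 ✓
C3: sp2 ✓
C4: sp3
C5: sp3
C6: sp3
C7: sp3
C8: sp2 ✓
C9: sp
C10: sp2 ✓
C11: sp2 ✓
C12: sp2 ✓
C2, C3, C8, C10, C11, C12 → 6 sp2 carbons.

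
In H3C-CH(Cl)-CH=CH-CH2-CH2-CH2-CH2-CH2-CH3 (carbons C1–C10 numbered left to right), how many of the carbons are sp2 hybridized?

2

C1: sp3
C2: sp3
C3: sp2 ✓
C4: sp2 ✓
C5: sp3
C6: sp3
C7: sp3
C8: sp3
C9: sp3
C10: sp3
C3, C4 → 2 sp2 carbons.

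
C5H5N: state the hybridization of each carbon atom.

sp^2

Each carbon atom has 3 σ bonds, plus one π bond: steric number 3 → sp2.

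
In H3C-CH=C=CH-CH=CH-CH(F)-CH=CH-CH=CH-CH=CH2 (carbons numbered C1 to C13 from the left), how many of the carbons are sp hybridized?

C1: sp3
C2: sp2
C3: sp ✓
C4: sp2
C5: sp2
C6: sp2
C7: sp3
C8: sp2
C9: sp2
C10: sp2
C11: sp2
C12: sp2
C13: sp2
C3 → 1 sp carbon.

1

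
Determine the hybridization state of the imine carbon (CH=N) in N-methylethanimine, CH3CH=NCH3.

The imine carbon (CH=N) is sp2: 3 σ bonds, plus one π bond, 3 electron-density regions.

sp²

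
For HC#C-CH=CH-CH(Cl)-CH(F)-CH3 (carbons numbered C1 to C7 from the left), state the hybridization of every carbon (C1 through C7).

C1 carries 2 σ bonds, plus two π bonds, giving a steric number of 2, so it is sp.
C2 — 2 σ bonds, plus two π bonds. Steric number 2, so sp.
C3: 3 σ bonds, plus one π bond; 3 regions of electron density → sp2.
C4 has 3 σ bonds, plus one π bond: steric number 3 → sp2.
C5 — 4 σ bonds. Steric number 4, so sp3.
C6 (4 σ bonds) has steric number 4: sp3.
C7: 4 σ bonds — 4 electron domains, sp3.

C1 sp, C2 sp, C3 sp2, C4 sp2, C5 sp3, C6 sp3, C7 sp3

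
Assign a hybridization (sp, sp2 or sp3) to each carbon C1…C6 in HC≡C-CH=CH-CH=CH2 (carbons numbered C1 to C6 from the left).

C1 sp, C2 sp, C3 sp2, C4 sp2, C5 sp2, C6 sp2

C1 (2 σ bonds, plus two π bonds) has steric number 2: sp.
C2: 2 σ bonds, plus two π bonds; 2 regions of electron density → sp.
C3 — 3 σ bonds, plus one π bond. Steric number 3, so sp2.
C4 has 3 σ bonds, plus one π bond: steric number 3 → sp2.
C5 is sp2: 3 σ bonds, plus one π bond, 3 electron-density regions.
C6 has 3 σ bonds, plus one π bond: steric number 3 → sp2.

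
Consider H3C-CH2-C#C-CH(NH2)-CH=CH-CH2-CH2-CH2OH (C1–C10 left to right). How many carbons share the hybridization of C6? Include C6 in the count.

2

C6 is sp2 (one π bond).
C1: sp3
C2: sp3
C3: sp
C4: sp
C5: sp3
C6: sp2 ✓
C7: sp2 ✓
C8: sp3
C9: sp3
C10: sp3
2 carbons are sp2.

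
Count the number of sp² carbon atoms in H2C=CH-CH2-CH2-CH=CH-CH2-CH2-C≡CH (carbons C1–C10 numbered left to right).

4

C1: sp2 ✓
C2: sp2 ✓
C3: sp3
C4: sp3
C5: sp2 ✓
C6: sp2 ✓
C7: sp3
C8: sp3
C9: sp
C10: sp
C1, C2, C5, C6 → 4 sp2 carbons.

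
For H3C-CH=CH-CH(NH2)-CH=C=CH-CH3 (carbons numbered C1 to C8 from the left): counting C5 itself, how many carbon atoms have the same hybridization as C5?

C5 is sp2 (one π bond).
C1: sp3
C2: sp2 ✓
C3: sp2 ✓
C4: sp3
C5: sp2 ✓
C6: sp
C7: sp2 ✓
C8: sp3
4 carbons are sp2.

4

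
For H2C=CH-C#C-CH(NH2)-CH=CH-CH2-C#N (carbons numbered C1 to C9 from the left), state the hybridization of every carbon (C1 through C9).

C1 is sp2: 3 σ bonds, plus one π bond, 3 electron-density regions.
C2 — 3 σ bonds, plus one π bond. Steric number 3, so sp2.
C3 (2 σ bonds, plus two π bonds) has steric number 2: sp.
C4 (2 σ bonds, plus two π bonds) has steric number 2: sp.
C5 — 4 σ bonds. Steric number 4, so sp3.
C6 carries 3 σ bonds, plus one π bond, giving a steric number of 3, so it is sp2.
C7 has 3 σ bonds, plus one π bond: steric number 3 → sp2.
C8: 4 σ bonds — 4 electron domains, sp3.
C9 has 2 σ bonds, plus two π bonds: steric number 2 → sp.

C1 sp2, C2 sp2, C3 sp, C4 sp, C5 sp3, C6 sp2, C7 sp2, C8 sp3, C9 sp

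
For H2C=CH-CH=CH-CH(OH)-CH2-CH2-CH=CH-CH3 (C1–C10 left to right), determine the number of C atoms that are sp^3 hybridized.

4

C1: sp2
C2: sp2
C3: sp2
C4: sp2
C5: sp3 ✓
C6: sp3 ✓
C7: sp3 ✓
C8: sp2
C9: sp2
C10: sp3 ✓
C5, C6, C7, C10 → 4 sp3 carbons.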